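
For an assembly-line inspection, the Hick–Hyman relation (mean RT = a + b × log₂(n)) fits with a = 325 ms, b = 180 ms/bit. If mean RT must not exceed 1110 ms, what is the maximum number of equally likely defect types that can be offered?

Set 325 + 180·log₂ n ≤ 1110 → log₂ n ≤ (1110 − 325)/180 = 4.3611.
So n ≤ 2^4.3611 = 20.551; the largest integer n is 20.

20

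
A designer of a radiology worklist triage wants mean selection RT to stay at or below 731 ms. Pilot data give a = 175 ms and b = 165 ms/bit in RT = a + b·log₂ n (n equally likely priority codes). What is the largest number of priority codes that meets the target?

10

Information budget: (731 − 175)/165 = 3.3697 bits, so n ≤ 2^3.3697 = 10.337 → at most 10.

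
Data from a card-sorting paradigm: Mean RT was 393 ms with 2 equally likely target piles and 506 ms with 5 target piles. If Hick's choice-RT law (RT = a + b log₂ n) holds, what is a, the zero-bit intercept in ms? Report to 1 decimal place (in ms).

Slope: b = (506 − 393) / (log₂ 5 − log₂ 2) = 113/1.3219 = 85.481 ms/bit.
Intercept: a = 393 − 85.481·log₂(2) = 307.519 ms.

307.5 ms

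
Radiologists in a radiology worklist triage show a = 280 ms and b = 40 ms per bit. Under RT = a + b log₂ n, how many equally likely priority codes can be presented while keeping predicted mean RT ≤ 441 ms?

16

Set 280 + 40·log₂ n ≤ 441 → log₂ n ≤ (441 − 280)/40 = 4.0250.
So n ≤ 2^4.0250 = 16.280; the largest integer n is 16.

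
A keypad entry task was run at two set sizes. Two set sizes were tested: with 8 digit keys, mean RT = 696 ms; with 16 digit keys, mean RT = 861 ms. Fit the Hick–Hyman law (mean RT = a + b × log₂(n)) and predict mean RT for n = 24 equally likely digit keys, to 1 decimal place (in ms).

957.5 ms

Fit slope and intercept:
  b = (861 − 696) / (log₂ 16 − log₂ 8) = 165 / (4 − 3) = 165.000 ms/bit
  a = 696 − 165.000 × 3 = 201.000 ms
Then RT(24) = 201.000 + 165.000 × log₂ 24 = 201.000 + 165.000 × 4.5850 ≈ 957.519 ms.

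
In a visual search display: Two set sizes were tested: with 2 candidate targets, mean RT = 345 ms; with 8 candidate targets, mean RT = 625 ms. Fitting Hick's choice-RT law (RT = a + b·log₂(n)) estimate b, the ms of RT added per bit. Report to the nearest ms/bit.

140 ms/bit

Slope: b = (625 − 345) / (log₂ 8 − log₂ 2) = 280/2.0000 = 140 ms/bit.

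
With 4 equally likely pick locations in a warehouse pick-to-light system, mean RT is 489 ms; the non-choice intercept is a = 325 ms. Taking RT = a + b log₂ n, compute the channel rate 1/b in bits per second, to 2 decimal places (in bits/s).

12.20 bits/s

b = (489 − 325)/log₂ 4 = 164/2 = 82.000 ms per bit = 0.08200 s/bit; the reciprocal is 12.195 bits/s.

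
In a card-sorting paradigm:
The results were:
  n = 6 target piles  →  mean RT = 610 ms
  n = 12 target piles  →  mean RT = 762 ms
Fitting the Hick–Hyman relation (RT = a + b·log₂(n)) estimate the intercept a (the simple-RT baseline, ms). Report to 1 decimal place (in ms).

217.1 ms

b = (RT₂ − RT₁)/(log₂ n₂ − log₂ n₁) = (762 − 610)/(3.5850 − 2.5850) = 152.000 ms/bit.
Intercept: a = 610 − 152.000·log₂(6) = 217.086 ms.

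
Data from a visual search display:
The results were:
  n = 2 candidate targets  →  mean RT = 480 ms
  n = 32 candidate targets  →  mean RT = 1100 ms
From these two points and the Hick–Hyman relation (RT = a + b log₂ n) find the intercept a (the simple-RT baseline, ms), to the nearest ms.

325 ms

b = (RT₂ − RT₁)/(log₂ n₂ − log₂ n₁) = (1100 − 480)/(5 − 1) = 155 ms/bit.
Intercept: a = 480 − 155·log₂(2) = 325.000 ms.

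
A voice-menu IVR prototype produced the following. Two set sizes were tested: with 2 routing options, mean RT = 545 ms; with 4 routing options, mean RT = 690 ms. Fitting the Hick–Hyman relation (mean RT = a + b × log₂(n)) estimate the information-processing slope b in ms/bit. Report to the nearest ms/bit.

Slope: b = (690 − 545) / (log₂ 4 − log₂ 2) = 145/1.0000 = 145 ms/bit.

145 ms/bit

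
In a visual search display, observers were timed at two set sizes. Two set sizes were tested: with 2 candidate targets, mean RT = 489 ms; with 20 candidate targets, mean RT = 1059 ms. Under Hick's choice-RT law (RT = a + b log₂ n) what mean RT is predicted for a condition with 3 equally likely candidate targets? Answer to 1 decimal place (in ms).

589.4 ms

Solve the two-equation system in a and b:
  b = (1059 − 489) / (log₂ 20 − log₂ 2) = 570 / (4.3219 − 1) = 171.587 ms/bit
  a = 489 − 171.587 × 1 = 317.413 ms
Then RT(3) = 317.413 + 171.587 × log₂ 3 = 317.413 + 171.587 × 1.5850 ≈ 589.372 ms.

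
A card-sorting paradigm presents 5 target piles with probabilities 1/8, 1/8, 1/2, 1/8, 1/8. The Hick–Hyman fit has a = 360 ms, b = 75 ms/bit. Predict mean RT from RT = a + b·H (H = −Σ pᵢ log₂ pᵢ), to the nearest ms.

510 ms

Each term −pᵢ log₂ pᵢ: 0.125·3 + 0.125·3 + 0.5·1 + 0.125·3 + 0.125·3; summed, H = 2.000 bits.
Mean RT = a + bH = 360 + 75·2.000 = 510.00 ms.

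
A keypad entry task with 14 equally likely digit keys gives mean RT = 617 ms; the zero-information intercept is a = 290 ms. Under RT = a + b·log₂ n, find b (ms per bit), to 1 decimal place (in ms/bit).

log₂(14) = 3.8074 bits.
b = (RT − a)/log₂ n = (617 − 290) / 3.8074 = 85.886 ms/bit.

85.9 ms/bit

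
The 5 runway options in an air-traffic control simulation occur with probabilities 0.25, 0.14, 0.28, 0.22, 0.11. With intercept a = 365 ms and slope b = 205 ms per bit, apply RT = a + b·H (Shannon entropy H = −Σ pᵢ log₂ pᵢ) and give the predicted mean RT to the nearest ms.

825 ms

H = 0.25·log₂(1/0.25) + 0.14·log₂(1/0.14) + 0.28·log₂(1/0.28) + 0.22·log₂(1/0.22) + 0.11·log₂(1/0.11) = 2.2422 bits.
RT = 365 + 205 × 2.2422 = 824.65 ms.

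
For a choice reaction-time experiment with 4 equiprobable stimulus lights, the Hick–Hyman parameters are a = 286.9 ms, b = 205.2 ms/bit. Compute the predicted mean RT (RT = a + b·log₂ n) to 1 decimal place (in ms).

log₂(4) = 2 bits, so RT = 286.9 + 205.2 × 2 ≈ 697.300 ms.

697.3 ms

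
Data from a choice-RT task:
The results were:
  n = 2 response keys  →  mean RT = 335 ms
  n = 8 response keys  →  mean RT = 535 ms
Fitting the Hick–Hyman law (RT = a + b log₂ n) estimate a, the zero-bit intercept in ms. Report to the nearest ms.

235 ms

Slope: b = (535 − 335) / (log₂ 8 − log₂ 2) = 200/2.0000 = 100 ms/bit.
a = RT₁ − b·log₂ n₁ = 335 − 100 × 1 = 235.000 ms.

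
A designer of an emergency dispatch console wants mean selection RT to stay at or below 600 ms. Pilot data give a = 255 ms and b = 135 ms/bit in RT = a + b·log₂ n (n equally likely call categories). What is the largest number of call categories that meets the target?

5

Set 255 + 135·log₂ n ≤ 600 → log₂ n ≤ (600 − 255)/135 = 2.5556.
So n ≤ 2^2.5556 = 5.879; the largest integer n is 5.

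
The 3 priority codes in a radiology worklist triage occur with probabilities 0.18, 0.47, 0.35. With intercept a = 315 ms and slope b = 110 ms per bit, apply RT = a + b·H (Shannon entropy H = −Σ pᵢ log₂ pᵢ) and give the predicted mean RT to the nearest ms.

479 ms

Entropy contributions −pᵢ log₂ pᵢ: 0.4453, 0.5120, 0.5301; sum H = 1.4874 bits.
RT = a + bH = 315 + 110·1.4874 = 478.61 ms.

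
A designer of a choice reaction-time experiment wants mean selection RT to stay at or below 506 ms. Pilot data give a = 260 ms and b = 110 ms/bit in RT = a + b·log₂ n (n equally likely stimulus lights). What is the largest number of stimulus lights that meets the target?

Information budget: (506 − 260)/110 = 2.2364 bits, so n ≤ 2^2.2364 = 4.712 → at most 4.

4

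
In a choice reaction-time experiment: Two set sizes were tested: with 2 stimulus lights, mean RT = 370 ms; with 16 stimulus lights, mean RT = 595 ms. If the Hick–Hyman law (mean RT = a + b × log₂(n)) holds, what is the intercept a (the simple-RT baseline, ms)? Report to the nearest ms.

b = (RT₂ − RT₁)/(log₂ n₂ − log₂ n₁) = (595 − 370)/(4 − 1) = 75 ms/bit.
a = RT₁ − b·log₂ n₁ = 370 − 75 × 1 = 295.000 ms.

295 ms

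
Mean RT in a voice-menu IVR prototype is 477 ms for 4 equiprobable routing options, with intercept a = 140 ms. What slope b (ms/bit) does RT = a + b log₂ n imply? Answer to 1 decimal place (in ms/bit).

168.5 ms/bit

4 alternatives carry log₂ 4 = 2 bits; the choice cost is 477 − 140 = 337 ms, so b = 337/2 = 168.500 ms/bit.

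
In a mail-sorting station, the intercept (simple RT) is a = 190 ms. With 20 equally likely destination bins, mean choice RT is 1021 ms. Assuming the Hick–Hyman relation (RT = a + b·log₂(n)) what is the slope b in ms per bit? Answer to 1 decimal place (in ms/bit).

192.3 ms/bit

20 alternatives carry log₂ 20 = 4.3219 bits; the choice cost is 1021 − 190 = 831 ms, so b = 831/4.3219 = 192.275 ms/bit.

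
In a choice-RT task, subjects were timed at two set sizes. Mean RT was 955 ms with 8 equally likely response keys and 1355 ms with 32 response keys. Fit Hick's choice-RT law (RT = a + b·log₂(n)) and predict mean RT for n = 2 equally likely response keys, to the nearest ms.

RT is linear in log₂ n, so two points fix the line:
  b = (1355 − 955) / (log₂ 32 − log₂ 8) = 400 / (5 − 3) = 200 ms/bit
  a = 955 − 200 × 3 = 355 ms
Then RT(2) = 355 + 200 × log₂ 2 = 355 + 200 × 1 ≈ 555.000 ms.

555 ms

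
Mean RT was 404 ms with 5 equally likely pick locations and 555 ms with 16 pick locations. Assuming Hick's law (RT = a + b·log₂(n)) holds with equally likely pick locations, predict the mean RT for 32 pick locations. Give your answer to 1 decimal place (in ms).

645.0 ms

RT is linear in log₂ n, so two points fix the line:
  b = (555 − 404) / (log₂ 16 − log₂ 5) = 151 / (4 − 2.3219) = 89.984 ms/bit
  a = 404 − 89.984 × 2.3219 = 195.063 ms
Then RT(32) = 195.063 + 89.984 × log₂ 32 = 195.063 + 89.984 × 5 ≈ 644.984 ms.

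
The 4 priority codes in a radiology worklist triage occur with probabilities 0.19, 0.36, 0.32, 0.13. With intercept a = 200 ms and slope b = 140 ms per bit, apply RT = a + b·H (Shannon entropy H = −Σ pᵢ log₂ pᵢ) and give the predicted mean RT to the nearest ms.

465 ms

H = 0.19·log₂(1/0.19) + 0.36·log₂(1/0.36) + 0.32·log₂(1/0.32) + 0.13·log₂(1/0.13) = 1.8945 bits.
RT = 200 + 140 × 1.8945 = 465.23 ms.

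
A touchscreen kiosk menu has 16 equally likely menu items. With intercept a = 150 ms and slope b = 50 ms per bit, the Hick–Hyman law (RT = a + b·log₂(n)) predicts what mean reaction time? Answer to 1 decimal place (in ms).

350.0 ms

log₂(16) = 4 bits, so RT = 150 + 50 × 4 ≈ 350.000 ms.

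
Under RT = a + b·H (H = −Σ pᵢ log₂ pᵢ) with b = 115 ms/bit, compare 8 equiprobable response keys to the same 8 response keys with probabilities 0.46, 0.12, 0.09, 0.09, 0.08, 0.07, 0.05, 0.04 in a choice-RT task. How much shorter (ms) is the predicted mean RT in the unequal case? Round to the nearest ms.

61 ms

The RT saving is b·ΔH. Equiprobable H₀ = log₂(8) = 3.0000 bits; with the given probabilities H = 2.4696 bits.
b·(H₀ − H) = 115 × (3.0000 − 2.4696) = 60.99 ms.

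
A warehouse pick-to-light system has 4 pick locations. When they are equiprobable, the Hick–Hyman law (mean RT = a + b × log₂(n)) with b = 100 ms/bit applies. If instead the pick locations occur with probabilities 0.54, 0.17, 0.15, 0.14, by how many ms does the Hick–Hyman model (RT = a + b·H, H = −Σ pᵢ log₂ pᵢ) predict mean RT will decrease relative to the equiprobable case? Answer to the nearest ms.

28 ms

The RT saving is b·ΔH. Equiprobable H₀ = log₂(4) = 2.0000 bits; with the given probabilities H = 1.7223 bits.
b·(H₀ − H) = 100 × (2.0000 − 1.7223) = 27.77 ms.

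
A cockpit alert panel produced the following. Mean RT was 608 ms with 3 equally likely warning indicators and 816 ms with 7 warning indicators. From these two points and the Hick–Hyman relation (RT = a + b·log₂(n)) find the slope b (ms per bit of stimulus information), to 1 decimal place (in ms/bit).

Slope: b = (816 − 608) / (log₂ 7 − log₂ 3) = 208/1.2224 = 170.158 ms/bit.

170.2 ms/bit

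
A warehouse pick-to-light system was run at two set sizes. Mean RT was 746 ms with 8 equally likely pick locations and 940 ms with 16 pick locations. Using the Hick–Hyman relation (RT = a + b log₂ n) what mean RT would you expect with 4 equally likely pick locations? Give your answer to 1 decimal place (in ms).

With log₂ n on the abscissa the relation is linear; from the two conditions:
  b = (940 − 746) / (log₂ 16 − log₂ 8) = 194 / (4 − 3) = 194.000 ms/bit
  a = 746 − 194.000 × 3 = 164.000 ms
Then RT(4) = 164.000 + 194.000 × log₂ 4 = 164.000 + 194.000 × 2 ≈ 552.000 ms.

552.0 ms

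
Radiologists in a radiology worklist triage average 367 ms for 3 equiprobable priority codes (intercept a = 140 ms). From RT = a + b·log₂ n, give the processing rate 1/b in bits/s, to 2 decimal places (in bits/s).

Choice component = 367 − 140 = 227 ms over log₂(3) = 1.5850 bits.
b = 227 / 1.5850 = 143.221 ms/bit, so 1/b = 6.982 bits/s.

6.98 bits/s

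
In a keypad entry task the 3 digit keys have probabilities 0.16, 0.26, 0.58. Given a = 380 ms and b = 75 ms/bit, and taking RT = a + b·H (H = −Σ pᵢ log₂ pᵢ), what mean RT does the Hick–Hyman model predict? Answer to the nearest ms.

H = 0.16·log₂(1/0.16) + 0.26·log₂(1/0.26) + 0.58·log₂(1/0.58) = 1.3841 bits.
RT = 380 + 75 × 1.3841 = 483.81 ms.

484 ms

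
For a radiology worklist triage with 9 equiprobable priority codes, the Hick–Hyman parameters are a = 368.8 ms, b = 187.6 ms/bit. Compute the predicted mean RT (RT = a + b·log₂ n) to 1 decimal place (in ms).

log₂(9) = 3.1699 bits, so RT = 368.8 + 187.6 × 3.1699 ≈ 963.478 ms.

963.5 ms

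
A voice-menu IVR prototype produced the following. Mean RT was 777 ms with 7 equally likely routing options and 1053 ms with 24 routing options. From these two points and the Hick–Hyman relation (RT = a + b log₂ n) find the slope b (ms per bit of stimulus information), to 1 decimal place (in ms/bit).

155.3 ms/bit

The slope on a log₂ axis is (1053 − 777) / (4.5850 − 2.8074) = 155.265 ms/bit.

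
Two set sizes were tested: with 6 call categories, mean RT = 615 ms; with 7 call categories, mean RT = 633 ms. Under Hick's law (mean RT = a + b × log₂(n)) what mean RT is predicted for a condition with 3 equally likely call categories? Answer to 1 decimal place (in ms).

534.1 ms

Fit slope and intercept:
  b = (633 − 615) / (log₂ 7 − log₂ 6) = 18 / (2.8074 − 2.5850) = 80.938 ms/bit
  a = 615 − 80.938 × 2.5850 = 405.778 ms
Then RT(3) = 405.778 + 80.938 × log₂ 3 = 405.778 + 80.938 × 1.5850 ≈ 534.062 ms.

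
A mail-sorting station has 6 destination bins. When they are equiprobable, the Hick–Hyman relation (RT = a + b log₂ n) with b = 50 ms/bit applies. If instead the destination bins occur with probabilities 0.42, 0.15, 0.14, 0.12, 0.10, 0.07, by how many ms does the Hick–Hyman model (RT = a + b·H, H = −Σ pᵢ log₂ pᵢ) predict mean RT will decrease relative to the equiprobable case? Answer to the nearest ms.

Equiprobable entropy H₀ = log₂ 6 = 2.5850 bits.
Skewed entropy H = −Σ pᵢ log₂ pᵢ = 2.3011 bits.
ΔRT = b·(H₀ − H) = 50 × 0.2838 = 14.19 ms.

14 ms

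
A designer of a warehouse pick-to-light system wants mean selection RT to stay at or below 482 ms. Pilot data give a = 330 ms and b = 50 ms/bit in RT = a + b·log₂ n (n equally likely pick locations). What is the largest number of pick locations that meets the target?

8

Information budget: (482 − 330)/50 = 3.0400 bits, so n ≤ 2^3.0400 = 8.225 → at most 8.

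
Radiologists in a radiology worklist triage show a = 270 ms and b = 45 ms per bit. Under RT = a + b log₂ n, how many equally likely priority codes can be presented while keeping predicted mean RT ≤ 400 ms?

Set 270 + 45·log₂ n ≤ 400 → log₂ n ≤ (400 − 270)/45 = 2.8889.
So n ≤ 2^2.8889 = 7.407; the largest integer n is 7.

7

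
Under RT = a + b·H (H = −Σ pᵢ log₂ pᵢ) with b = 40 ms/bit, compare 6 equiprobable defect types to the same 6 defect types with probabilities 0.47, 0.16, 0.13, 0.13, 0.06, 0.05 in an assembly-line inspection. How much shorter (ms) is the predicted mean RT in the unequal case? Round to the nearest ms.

The RT saving is b·ΔH. Equiprobable H₀ = log₂(6) = 2.5850 bits; with the given probabilities H = 2.1599 bits.
b·(H₀ − H) = 40 × (2.5850 − 2.1599) = 17.00 ms.

17 ms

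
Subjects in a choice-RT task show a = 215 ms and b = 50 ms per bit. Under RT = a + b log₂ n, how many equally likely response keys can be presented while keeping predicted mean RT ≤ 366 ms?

8

50·log₂ n ≤ 366 − 215 = 151, giving log₂ n ≤ 3.0200 and n ≤ 8.112. The largest whole number is 8.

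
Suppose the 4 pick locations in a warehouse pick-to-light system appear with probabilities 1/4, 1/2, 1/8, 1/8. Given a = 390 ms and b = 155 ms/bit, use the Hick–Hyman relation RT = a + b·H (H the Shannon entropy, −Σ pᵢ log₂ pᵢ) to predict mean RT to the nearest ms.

Each term −pᵢ log₂ pᵢ: 0.25·2 + 0.5·1 + 0.125·3 + 0.125·3; summed, H = 1.750 bits.
Mean RT = a + bH = 390 + 155·1.750 = 661.25 ms.

661 ms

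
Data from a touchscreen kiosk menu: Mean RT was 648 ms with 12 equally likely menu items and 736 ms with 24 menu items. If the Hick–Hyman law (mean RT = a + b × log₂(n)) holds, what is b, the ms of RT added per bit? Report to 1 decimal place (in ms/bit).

88.0 ms/bit

b = (RT₂ − RT₁)/(log₂ n₂ − log₂ n₁) = (736 − 648)/(4.5850 − 3.5850) = 88.000 ms/bit.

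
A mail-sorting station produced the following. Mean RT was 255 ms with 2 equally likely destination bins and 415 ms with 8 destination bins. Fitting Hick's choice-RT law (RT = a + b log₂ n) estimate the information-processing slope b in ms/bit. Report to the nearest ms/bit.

The slope on a log₂ axis is (415 − 255) / (3 − 1) = 80 ms/bit.

80 ms/bit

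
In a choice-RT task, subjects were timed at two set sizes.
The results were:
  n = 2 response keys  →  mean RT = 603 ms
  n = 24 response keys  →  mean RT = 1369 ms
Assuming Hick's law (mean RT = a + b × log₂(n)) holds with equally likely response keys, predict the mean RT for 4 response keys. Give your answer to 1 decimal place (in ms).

816.7 ms

Fit slope and intercept:
  b = (1369 − 603) / (log₂ 24 − log₂ 2) = 766 / (4.5850 − 1) = 213.670 ms/bit
  a = 603 − 213.670 × 1 = 389.330 ms
Then RT(4) = 389.330 + 213.670 × log₂ 4 = 389.330 + 213.670 × 2 ≈ 816.670 ms.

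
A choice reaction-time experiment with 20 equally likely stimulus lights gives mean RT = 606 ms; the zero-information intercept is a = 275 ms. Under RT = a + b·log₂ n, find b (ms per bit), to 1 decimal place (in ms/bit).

log₂(20) = 4.3219 bits.
b = (RT − a)/log₂ n = (606 − 275) / 4.3219 = 76.586 ms/bit.

76.6 ms/bit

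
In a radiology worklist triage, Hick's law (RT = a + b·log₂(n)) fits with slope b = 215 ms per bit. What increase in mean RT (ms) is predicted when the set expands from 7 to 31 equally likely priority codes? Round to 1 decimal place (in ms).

ΔRT = (a + b log₂ n₂) − (a + b log₂ n₁) = b·(log₂ n₂ − log₂ n₁).
log₂(31) − log₂(7) = 4.9542 − 2.8074 = 2.1468.
ΔRT = 215 × 2.1468 = 461.571 ms.

461.6 ms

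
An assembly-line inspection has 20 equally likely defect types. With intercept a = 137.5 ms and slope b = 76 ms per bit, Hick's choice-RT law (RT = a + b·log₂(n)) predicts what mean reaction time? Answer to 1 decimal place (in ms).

log₂(20) = 4.3219 bits, so RT = 137.5 + 76 × 4.3219 ≈ 465.967 ms.

466.0 ms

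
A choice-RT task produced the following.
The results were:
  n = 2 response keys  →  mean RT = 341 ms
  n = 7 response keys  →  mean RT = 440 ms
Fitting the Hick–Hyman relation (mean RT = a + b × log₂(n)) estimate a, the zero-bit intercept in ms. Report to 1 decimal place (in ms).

The slope on a log₂ axis is (440 − 341) / (2.8074 − 1) = 54.776 ms/bit.
a = RT₁ − b·log₂ n₁ = 341 − 54.776 × 1 = 286.224 ms.

286.2 ms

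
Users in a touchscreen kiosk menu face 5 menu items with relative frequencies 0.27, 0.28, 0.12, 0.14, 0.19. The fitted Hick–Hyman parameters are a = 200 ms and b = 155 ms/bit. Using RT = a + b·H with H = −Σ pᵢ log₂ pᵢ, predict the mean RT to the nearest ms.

548 ms

H = 0.27·log₂(1/0.27) + 0.28·log₂(1/0.28) + 0.12·log₂(1/0.12) + 0.14·log₂(1/0.14) + 0.19·log₂(1/0.19) = 2.2436 bits.
RT = 200 + 155 × 2.2436 = 547.77 ms.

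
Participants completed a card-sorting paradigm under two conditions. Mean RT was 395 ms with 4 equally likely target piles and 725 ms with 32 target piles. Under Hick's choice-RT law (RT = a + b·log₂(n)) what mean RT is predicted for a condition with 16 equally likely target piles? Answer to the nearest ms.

Solve the two-equation system in a and b:
  b = (725 − 395) / (log₂ 32 − log₂ 4) = 330 / (5 − 2) = 110 ms/bit
  a = 395 − 110 × 2 = 175 ms
Then RT(16) = 175 + 110 × log₂ 16 = 175 + 110 × 4 ≈ 615.000 ms.

615 ms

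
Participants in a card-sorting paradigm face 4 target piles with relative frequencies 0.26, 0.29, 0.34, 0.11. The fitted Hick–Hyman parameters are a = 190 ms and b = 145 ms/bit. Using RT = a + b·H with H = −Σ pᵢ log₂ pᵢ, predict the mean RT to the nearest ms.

H = 0.26·log₂(1/0.26) + 0.29·log₂(1/0.29) + 0.34·log₂(1/0.34) + 0.11·log₂(1/0.11) = 1.9027 bits.
RT = 190 + 145 × 1.9027 = 465.88 ms.

466 ms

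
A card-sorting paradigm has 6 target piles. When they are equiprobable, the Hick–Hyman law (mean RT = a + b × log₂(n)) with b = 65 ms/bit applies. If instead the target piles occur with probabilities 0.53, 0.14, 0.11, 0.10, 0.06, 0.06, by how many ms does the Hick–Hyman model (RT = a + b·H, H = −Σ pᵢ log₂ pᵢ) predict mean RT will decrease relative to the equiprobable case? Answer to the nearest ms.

35 ms

Equiprobable entropy H₀ = log₂ 6 = 2.5850 bits.
Skewed entropy H = −Σ pᵢ log₂ pᵢ = 2.0521 bits.
ΔRT = b·(H₀ − H) = 65 × 0.5329 = 34.64 ms.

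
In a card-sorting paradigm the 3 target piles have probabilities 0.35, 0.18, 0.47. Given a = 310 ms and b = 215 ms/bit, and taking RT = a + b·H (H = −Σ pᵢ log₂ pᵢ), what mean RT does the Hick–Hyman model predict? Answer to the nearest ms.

H = 0.35·log₂(1/0.35) + 0.18·log₂(1/0.18) + 0.47·log₂(1/0.47) = 1.4874 bits.
RT = 310 + 215 × 1.4874 = 629.78 ms.

630 ms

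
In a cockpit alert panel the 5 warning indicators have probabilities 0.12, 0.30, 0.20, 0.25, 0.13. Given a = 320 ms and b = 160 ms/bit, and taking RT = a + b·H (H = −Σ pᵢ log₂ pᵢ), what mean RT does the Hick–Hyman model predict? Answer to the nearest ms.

Entropy contributions −pᵢ log₂ pᵢ: 0.3671, 0.5211, 0.4644, 0.5000, 0.3826; sum H = 2.2352 bits.
RT = a + bH = 320 + 160·2.2352 = 677.63 ms.

678 ms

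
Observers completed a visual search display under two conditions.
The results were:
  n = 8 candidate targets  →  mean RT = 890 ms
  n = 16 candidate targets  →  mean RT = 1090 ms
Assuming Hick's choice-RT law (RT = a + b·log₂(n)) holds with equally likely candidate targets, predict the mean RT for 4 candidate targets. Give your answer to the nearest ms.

690 ms

With log₂ n on the abscissa the relation is linear; from the two conditions:
  b = (1090 − 890) / (log₂ 16 − log₂ 8) = 200 / (4 − 3) = 200 ms/bit
  a = 890 − 200 × 3 = 290 ms
Then RT(4) = 290 + 200 × log₂ 4 = 290 + 200 × 2 ≈ 690.000 ms.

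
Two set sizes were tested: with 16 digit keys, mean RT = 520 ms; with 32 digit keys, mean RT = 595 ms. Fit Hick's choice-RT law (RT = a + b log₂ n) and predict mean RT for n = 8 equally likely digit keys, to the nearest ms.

Fit slope and intercept:
  b = (595 − 520) / (log₂ 32 − log₂ 16) = 75 / (5 − 4) = 75 ms/bit
  a = 520 − 75 × 4 = 220 ms
Then RT(8) = 220 + 75 × log₂ 8 = 220 + 75 × 3 ≈ 445.000 ms.

445 ms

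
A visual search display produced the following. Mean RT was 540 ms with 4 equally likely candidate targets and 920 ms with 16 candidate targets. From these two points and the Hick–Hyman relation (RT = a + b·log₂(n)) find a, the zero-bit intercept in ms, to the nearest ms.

Slope: b = (920 − 540) / (log₂ 16 − log₂ 4) = 380/2.0000 = 190 ms/bit.
Intercept: a = 540 − 190·log₂(4) = 160.000 ms.

160 ms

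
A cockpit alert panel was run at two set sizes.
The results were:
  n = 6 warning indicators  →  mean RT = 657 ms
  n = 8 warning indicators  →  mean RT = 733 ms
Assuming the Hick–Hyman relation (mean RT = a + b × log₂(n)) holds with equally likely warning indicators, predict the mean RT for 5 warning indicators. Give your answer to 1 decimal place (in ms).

RT is linear in log₂ n, so two points fix the line:
  b = (733 − 657) / (log₂ 8 − log₂ 6) = 76 / (3 − 2.5850) = 183.116 ms/bit
  a = 657 − 183.116 × 2.5850 = 183.652 ms
Then RT(5) = 183.652 + 183.116 × log₂ 5 = 183.652 + 183.116 × 2.3219 ≈ 608.834 ms.

608.8 ms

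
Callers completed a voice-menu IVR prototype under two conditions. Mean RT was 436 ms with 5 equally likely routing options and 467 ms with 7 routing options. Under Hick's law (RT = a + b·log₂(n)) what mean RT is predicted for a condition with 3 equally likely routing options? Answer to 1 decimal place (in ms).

388.9 ms

With log₂ n on the abscissa the relation is linear; from the two conditions:
  b = (467 − 436) / (log₂ 7 − log₂ 5) = 31 / (2.8074 − 2.3219) = 63.861 ms/bit
  a = 436 − 63.861 × 2.3219 = 287.719 ms
Then RT(3) = 287.719 + 63.861 × log₂ 3 = 287.719 + 63.861 × 1.5850 ≈ 388.936 ms.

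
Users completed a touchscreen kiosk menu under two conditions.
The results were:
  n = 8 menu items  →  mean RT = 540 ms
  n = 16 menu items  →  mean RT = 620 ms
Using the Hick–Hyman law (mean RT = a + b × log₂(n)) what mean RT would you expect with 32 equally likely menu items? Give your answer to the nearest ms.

700 ms

RT is linear in log₂ n, so two points fix the line:
  b = (620 − 540) / (log₂ 16 − log₂ 8) = 80 / (4 − 3) = 80 ms/bit
  a = 540 − 80 × 3 = 300 ms
Then RT(32) = 300 + 80 × log₂ 32 = 300 + 80 × 5 ≈ 700.000 ms.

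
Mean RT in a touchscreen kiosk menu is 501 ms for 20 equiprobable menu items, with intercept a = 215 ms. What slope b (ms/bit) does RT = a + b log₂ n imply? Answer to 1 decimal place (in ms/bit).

66.2 ms/bit

20 alternatives carry log₂ 20 = 4.3219 bits; the choice cost is 501 − 215 = 286 ms, so b = 286/4.3219 = 66.174 ms/bit.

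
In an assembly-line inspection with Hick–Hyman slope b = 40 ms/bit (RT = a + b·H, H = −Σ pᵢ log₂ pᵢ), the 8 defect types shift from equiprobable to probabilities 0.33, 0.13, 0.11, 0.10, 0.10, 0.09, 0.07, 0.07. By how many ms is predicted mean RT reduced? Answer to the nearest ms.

The RT saving is b·ΔH. Equiprobable H₀ = log₂(8) = 3.0000 bits; with the given probabilities H = 2.7749 bits.
b·(H₀ − H) = 40 × (3.0000 − 2.7749) = 9.00 ms.

9 ms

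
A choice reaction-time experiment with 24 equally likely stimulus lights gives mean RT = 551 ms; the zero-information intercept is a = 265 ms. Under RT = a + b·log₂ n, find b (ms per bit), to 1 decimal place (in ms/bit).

log₂(24) = 4.5850 bits.
b = (RT − a)/log₂ n = (551 − 265) / 4.5850 = 62.378 ms/bit.

62.4 ms/bit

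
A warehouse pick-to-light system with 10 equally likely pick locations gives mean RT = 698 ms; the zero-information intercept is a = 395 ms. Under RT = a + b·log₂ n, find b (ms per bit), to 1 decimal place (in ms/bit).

91.2 ms/bit

10 alternatives carry log₂ 10 = 3.3219 bits; the choice cost is 698 − 395 = 303 ms, so b = 303/3.3219 = 91.212 ms/bit.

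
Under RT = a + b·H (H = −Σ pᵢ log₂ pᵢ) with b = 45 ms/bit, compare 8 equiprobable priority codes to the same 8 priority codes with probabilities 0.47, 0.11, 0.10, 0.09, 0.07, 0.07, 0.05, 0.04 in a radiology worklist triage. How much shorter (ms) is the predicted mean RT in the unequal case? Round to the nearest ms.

Equiprobable entropy H₀ = log₂ 8 = 3.0000 bits.
Skewed entropy H = −Σ pᵢ log₂ pᵢ = 2.4460 bits.
ΔRT = b·(H₀ − H) = 45 × 0.5540 = 24.93 ms.

25 ms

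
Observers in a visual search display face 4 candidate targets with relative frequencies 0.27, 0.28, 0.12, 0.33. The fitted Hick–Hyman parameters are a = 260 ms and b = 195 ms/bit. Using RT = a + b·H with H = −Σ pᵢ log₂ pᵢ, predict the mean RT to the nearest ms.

Entropy contributions −pᵢ log₂ pᵢ: 0.5100, 0.5142, 0.3671, 0.5278; sum H = 1.9191 bits.
RT = a + bH = 260 + 195·1.9191 = 634.23 ms.

634 ms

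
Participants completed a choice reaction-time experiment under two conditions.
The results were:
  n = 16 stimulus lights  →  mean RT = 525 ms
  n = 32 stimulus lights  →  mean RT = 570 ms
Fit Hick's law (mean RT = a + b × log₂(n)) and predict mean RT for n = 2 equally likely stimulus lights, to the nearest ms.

With log₂ n on the abscissa the relation is linear; from the two conditions:
  b = (570 − 525) / (log₂ 32 − log₂ 16) = 45 / (5 − 4) = 45 ms/bit
  a = 525 − 45 × 4 = 345 ms
Then RT(2) = 345 + 45 × log₂ 2 = 345 + 45 × 1 ≈ 390.000 ms.

390 ms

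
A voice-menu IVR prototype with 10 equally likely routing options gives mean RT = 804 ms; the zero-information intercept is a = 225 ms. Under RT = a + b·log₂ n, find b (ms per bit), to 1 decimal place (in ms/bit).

log₂(10) = 3.3219 bits.
b = (RT − a)/log₂ n = (804 − 225) / 3.3219 = 174.296 ms/bit.

174.3 ms/bit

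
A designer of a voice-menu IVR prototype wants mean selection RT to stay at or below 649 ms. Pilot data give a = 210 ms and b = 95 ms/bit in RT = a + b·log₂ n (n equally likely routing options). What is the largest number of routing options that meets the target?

24

Information budget: (649 − 210)/95 = 4.6211 bits, so n ≤ 2^4.6211 = 24.608 → at most 24.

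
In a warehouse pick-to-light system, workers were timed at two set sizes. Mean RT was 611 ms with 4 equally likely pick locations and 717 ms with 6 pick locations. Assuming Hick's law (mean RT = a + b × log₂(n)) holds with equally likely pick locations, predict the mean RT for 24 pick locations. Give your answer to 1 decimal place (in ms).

1079.4 ms

With log₂ n on the abscissa the relation is linear; from the two conditions:
  b = (717 − 611) / (log₂ 6 − log₂ 4) = 106 / (2.5850 − 2) = 181.208 ms/bit
  a = 611 − 181.208 × 2 = 248.584 ms
Then RT(24) = 248.584 + 181.208 × log₂ 24 = 248.584 + 181.208 × 4.5850 ≈ 1079.416 ms.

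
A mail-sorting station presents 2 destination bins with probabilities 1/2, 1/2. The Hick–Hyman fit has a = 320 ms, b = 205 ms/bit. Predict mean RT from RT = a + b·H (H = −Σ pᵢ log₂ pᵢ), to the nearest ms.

Each term −pᵢ log₂ pᵢ: 0.5·1 + 0.5·1; summed, H = 1.000 bits.
Mean RT = a + bH = 320 + 205·1.000 = 525.00 ms.

525 ms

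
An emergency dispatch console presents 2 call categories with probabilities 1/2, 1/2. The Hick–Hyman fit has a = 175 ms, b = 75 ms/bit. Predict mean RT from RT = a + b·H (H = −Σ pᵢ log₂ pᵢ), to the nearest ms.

250 ms

H = −Σ pᵢ log₂ pᵢ = 0.5·1 + 0.5·1 = 1.000 bits.
RT = 175 + 75 × 1.000 = 250.00 ms.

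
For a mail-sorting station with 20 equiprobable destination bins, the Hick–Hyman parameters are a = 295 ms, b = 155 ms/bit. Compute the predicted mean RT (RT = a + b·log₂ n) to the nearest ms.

log₂(20) = 4.3219 bits, so RT = 295 + 155 × 4.3219 ≈ 964.899 ms.

965 ms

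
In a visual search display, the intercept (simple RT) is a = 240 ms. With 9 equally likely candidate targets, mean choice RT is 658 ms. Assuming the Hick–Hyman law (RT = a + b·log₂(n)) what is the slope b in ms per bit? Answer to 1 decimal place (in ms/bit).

131.9 ms/bit

log₂(9) = 3.1699 bits.
b = (RT − a)/log₂ n = (658 − 240) / 3.1699 = 131.864 ms/bit.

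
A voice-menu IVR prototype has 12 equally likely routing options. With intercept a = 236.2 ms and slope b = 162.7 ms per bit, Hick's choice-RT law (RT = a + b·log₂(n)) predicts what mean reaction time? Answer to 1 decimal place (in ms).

log₂(12) = 3.5850 bits, so RT = 236.2 + 162.7 × 3.5850 ≈ 819.473 ms.

819.5 ms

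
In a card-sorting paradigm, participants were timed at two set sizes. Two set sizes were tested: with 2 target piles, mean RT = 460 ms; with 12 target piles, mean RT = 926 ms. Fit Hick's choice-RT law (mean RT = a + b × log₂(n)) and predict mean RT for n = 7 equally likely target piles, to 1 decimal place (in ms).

785.8 ms

Fit slope and intercept:
  b = (926 − 460) / (log₂ 12 − log₂ 2) = 466 / (3.5850 − 1) = 180.273 ms/bit
  a = 460 − 180.273 × 1 = 279.727 ms
Then RT(7) = 279.727 + 180.273 × log₂ 7 = 279.727 + 180.273 × 2.8074 ≈ 785.818 ms.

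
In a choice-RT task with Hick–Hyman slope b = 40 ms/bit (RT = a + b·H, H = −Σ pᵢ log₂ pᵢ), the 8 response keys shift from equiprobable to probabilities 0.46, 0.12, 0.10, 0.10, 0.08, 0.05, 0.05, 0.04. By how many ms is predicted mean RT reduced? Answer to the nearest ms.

The RT saving is b·ΔH. Equiprobable H₀ = log₂(8) = 3.0000 bits; with the given probabilities H = 2.4562 bits.
b·(H₀ − H) = 40 × (3.0000 − 2.4562) = 21.75 ms.

22 ms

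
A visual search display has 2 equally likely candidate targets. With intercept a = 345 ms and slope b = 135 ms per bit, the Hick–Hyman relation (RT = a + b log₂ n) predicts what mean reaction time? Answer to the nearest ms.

log₂(2) = 1 bits, so RT = 345 + 135 × 1 ≈ 480.000 ms.

480 ms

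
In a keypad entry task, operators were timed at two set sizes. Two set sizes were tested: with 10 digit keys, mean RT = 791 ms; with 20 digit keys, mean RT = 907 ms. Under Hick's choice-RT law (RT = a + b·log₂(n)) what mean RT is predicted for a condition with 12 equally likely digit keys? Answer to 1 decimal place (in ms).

821.5 ms

With log₂ n on the abscissa the relation is linear; from the two conditions:
  b = (907 − 791) / (log₂ 20 − log₂ 10) = 116 / (4.3219 − 3.3219) = 116.000 ms/bit
  a = 791 − 116.000 × 3.3219 = 405.656 ms
Then RT(12) = 405.656 + 116.000 × log₂ 12 = 405.656 + 116.000 × 3.5850 ≈ 821.512 ms.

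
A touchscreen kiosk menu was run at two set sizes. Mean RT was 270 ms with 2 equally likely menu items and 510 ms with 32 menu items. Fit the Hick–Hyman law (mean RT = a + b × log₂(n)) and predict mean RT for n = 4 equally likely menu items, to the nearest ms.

With log₂ n on the abscissa the relation is linear; from the two conditions:
  b = (510 − 270) / (log₂ 32 − log₂ 2) = 240 / (5 − 1) = 60 ms/bit
  a = 270 − 60 × 1 = 210 ms
Then RT(4) = 210 + 60 × log₂ 4 = 210 + 60 × 2 ≈ 330.000 ms.

330 ms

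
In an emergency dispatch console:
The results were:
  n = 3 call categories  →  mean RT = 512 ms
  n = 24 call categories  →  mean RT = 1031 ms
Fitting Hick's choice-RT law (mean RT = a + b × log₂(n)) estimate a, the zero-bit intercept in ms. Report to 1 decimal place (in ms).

237.8 ms

The slope on a log₂ axis is (1031 − 512) / (4.5850 − 1.5850) = 173.000 ms/bit.
Intercept: a = 512 − 173.000·log₂(3) = 237.801 ms.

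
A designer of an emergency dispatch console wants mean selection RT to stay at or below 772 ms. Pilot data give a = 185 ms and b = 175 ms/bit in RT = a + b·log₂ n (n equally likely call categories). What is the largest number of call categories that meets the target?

Set 185 + 175·log₂ n ≤ 772 → log₂ n ≤ (772 − 185)/175 = 3.3543.
So n ≤ 2^3.3543 = 10.227; the largest integer n is 10.

10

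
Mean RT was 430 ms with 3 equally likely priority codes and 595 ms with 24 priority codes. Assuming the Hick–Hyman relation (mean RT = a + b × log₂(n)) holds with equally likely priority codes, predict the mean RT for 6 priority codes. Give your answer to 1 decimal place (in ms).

Fit slope and intercept:
  b = (595 − 430) / (log₂ 24 − log₂ 3) = 165 / (4.5850 − 1.5850) = 55.000 ms/bit
  a = 430 − 55.000 × 1.5850 = 342.827 ms
Then RT(6) = 342.827 + 55.000 × log₂ 6 = 342.827 + 55.000 × 2.5850 ≈ 485.000 ms.

485.0 ms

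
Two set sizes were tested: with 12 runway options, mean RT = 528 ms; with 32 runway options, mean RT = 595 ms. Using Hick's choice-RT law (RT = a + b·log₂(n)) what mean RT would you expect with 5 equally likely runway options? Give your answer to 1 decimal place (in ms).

468.2 ms

RT is linear in log₂ n, so two points fix the line:
  b = (595 − 528) / (log₂ 32 − log₂ 12) = 67 / (5 − 3.5850) = 47.349 ms/bit
  a = 528 − 47.349 × 3.5850 = 358.257 ms
Then RT(5) = 358.257 + 47.349 × log₂ 5 = 358.257 + 47.349 × 2.3219 ≈ 468.197 ms.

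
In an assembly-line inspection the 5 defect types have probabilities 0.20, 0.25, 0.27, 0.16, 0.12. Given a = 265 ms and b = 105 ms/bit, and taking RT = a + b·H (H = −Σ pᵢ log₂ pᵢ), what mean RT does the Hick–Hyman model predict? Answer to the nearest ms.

503 ms

H = 0.20·log₂(1/0.20) + 0.25·log₂(1/0.25) + 0.27·log₂(1/0.27) + 0.16·log₂(1/0.16) + 0.12·log₂(1/0.12) = 2.2645 bits.
RT = 265 + 105 × 2.2645 = 502.77 ms.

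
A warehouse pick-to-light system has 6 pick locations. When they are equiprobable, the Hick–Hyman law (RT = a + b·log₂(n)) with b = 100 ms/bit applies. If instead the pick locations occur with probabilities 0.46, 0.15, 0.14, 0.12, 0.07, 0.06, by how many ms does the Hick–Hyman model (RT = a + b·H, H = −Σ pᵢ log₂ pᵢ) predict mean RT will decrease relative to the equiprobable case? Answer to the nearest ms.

The RT saving is b·ΔH. Equiprobable H₀ = log₂(6) = 2.5850 bits; with the given probabilities H = 2.2021 bits.
b·(H₀ − H) = 100 × (2.5850 − 2.2021) = 38.28 ms.

38 ms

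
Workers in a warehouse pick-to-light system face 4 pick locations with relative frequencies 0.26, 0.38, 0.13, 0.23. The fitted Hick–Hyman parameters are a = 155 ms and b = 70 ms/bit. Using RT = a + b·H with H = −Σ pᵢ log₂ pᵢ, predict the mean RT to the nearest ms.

H = 0.26·log₂(1/0.26) + 0.38·log₂(1/0.38) + 0.13·log₂(1/0.13) + 0.23·log₂(1/0.23) = 1.9061 bits.
RT = 155 + 70 × 1.9061 = 288.42 ms.

288 ms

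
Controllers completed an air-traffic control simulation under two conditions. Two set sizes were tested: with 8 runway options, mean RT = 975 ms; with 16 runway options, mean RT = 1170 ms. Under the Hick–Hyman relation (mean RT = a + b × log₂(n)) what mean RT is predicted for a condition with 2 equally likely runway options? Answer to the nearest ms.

RT is linear in log₂ n, so two points fix the line:
  b = (1170 − 975) / (log₂ 16 − log₂ 8) = 195 / (4 − 3) = 195 ms/bit
  a = 975 − 195 × 3 = 390 ms
Then RT(2) = 390 + 195 × log₂ 2 = 390 + 195 × 1 ≈ 585.000 ms.

585 ms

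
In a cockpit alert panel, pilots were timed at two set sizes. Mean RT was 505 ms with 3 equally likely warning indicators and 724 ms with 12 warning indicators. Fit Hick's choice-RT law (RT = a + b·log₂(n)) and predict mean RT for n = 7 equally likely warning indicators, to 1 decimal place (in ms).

Solve the two-equation system in a and b:
  b = (724 − 505) / (log₂ 12 − log₂ 3) = 219 / (3.5850 − 1.5850) = 109.500 ms/bit
  a = 505 − 109.500 × 1.5850 = 331.447 ms
Then RT(7) = 331.447 + 109.500 × log₂ 7 = 331.447 + 109.500 × 2.8074 ≈ 638.852 ms.

638.9 ms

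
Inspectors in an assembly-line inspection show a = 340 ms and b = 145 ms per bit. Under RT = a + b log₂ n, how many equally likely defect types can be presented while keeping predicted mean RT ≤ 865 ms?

12

Set 340 + 145·log₂ n ≤ 865 → log₂ n ≤ (865 − 340)/145 = 3.6207.
So n ≤ 2^3.6207 = 12.301; the largest integer n is 12.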